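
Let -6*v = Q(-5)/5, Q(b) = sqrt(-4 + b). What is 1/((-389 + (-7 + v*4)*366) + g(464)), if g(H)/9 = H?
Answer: 30625/38051449 + 3660*I/38051449 ≈ 0.00080483 + 9.6186e-5*I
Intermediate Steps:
g(H) = 9*H
v = -I/10 (v = -sqrt(-4 - 5)/(6*5) = -sqrt(-9)/(6*5) = -3*I/(6*5) = -I/10 ≈ -0.1*I)
1/((-389 + (-7 + v*4)*366) + g(464)) = 1/((-389 + (-7 - I/10*4)*366) + 9*464) = 1/((-389 + (-7 - 2*I/5)*366) + 4176) = 1/((-389 + (-2562 - 732*I/5)) + 4176) = 1/((-2951 - 732*I/5) + 4176) = 1/(1225 - 732*I/5) = 25*(1225 + 732*I/5)/38051449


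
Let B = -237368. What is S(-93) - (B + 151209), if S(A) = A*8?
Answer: 85415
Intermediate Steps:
S(A) = 8*A
S(-93) - (B + 151209) = 8*(-93) - (-237368 + 151209) = -744 - 1*(-86159) = -744 + 86159 = 85415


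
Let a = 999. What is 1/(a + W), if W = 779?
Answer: 1/1778 ≈ 0.00056243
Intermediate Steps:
1/(a + W) = 1/(999 + 779) = 1/1778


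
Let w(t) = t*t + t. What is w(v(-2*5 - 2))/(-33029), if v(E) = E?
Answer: -132/33029 ≈ -0.0039965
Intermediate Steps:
w(t) = t + t² (w(t) = t² + t = t + t²)
w(v(-2*5 - 2))/(-33029) = ((-2*5 - 2)*(1 + (-2*5 - 2)))/(-33029) = ((-10 - 2)*(1 + (-10 - 2)))*(-1/33029) = -12*(1 - 12)*(-1/33029) = -12*(-11)*(-1/33029) = 132*(-1/33029) = -132/33029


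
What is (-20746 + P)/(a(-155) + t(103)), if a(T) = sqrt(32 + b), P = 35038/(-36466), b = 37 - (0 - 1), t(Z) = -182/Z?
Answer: -506516032243/924030207 - 4013165486233*sqrt(70)/12936422898 ≈ -3143.7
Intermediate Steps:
b = 38 (b = 37 - 1*(-1) = 37 + 1 = 38)
P = -17519/18233 (P = 35038*(-1/36466) = -17519/18233 ≈ -0.96084)
a(T) = sqrt(70) (a(T) = sqrt(32 + 38) = sqrt(70))
(-20746 + P)/(a(-155) + t(103)) = (-20746 - 17519/18233)/(sqrt(70) - 182/103) = -378279337/(18233*(sqrt(70) - 182*1/103)) = -378279337/(18233*(sqrt(70) - 182/103)) = -378279337/(18233*(-182/103 + sqrt(70)))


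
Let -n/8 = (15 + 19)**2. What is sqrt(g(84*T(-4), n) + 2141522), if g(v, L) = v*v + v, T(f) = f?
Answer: sqrt(2254082) ≈ 1501.4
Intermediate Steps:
n = -9248 (n = -8*(15 + 19)**2 = -8*34**2 = -8*1156 = -9248)
g(v, L) = v + v**2 (g(v, L) = v**2 + v = v + v**2)
sqrt(g(84*T(-4), n) + 2141522) = sqrt((84*(-4))*(1 + 84*(-4)) + 2141522) = sqrt(-336*(1 - 336) + 2141522) = sqrt(-336*(-335) + 2141522) = sqrt(112560 + 2141522) = sqrt(2254082)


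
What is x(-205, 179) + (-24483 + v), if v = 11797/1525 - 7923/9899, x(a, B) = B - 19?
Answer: -19319721263/794525 ≈ -24316.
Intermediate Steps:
x(a, B) = -19 + B
v = 5510312/794525 (v = 11797*(1/1525) - 7923*1/9899 = 11797/1525 - 417/521 = 5510312/794525 ≈ 6.9354)
x(-205, 179) + (-24483 + v) = (-19 + 179) + (-24483 + 5510312/794525) = 160 - 19446845263/794525 = -19319721263/794525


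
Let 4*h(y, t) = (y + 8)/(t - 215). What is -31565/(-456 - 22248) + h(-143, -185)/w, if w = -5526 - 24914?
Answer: 19216733687/13822195200 ≈ 1.3903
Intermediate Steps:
w = -30440
h(y, t) = (8 + y)/(4*(-215 + t)) (h(y, t) = ((y + 8)/(t - 215))/4 = ((8 + y)/(-215 + t))/4 = (8 + y)/(4*(-215 + t)))
-31565/(-456 - 22248) + h(-143, -185)/w = -31565/(-456 - 22248) + ((8 - 143)/(4*(-215 - 185)))/(-30440) = -31565/(-22704) + ((¼)*(-135)/(-400))*(-1/30440) = -31565*(-1/22704) + ((¼)*(-1/400)*(-135))*(-1/30440) = 31565/22704 + (27/320)*(-1/30440) = 31565/22704 - 27/9740800 = 19216733687/13822195200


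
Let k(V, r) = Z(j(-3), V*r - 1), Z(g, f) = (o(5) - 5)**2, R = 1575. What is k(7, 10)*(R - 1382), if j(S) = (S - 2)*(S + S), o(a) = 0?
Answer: 4825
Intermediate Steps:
j(S) = 2*S*(-2 + S) (j(S) = (-2 + S)*(2*S) = 2*S*(-2 + S))
Z(g, f) = 25 (Z(g, f) = (0 - 5)**2 = (-5)**2 = 25)
k(V, r) = 25
k(7, 10)*(R - 1382) = 25*(1575 - 1382) = 25*193 = 4825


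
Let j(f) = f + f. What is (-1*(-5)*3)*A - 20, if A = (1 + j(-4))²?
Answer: 715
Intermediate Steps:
j(f) = 2*f
A = 49 (A = (1 + 2*(-4))² = (1 - 8)² = (-7)² = 49)
(-1*(-5)*3)*A - 20 = (-1*(-5)*3)*49 - 20 = (5*3)*49 - 20 = 15*49 - 20 = 735 - 20 = 715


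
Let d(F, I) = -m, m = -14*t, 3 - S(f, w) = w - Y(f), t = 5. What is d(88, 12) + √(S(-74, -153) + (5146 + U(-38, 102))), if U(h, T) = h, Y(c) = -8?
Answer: 70 + 6*√146 ≈ 142.50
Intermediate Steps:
S(f, w) = -5 - w (S(f, w) = 3 - (w - 1*(-8)) = 3 - (w + 8) = 3 - (8 + w) = 3 + (-8 - w) = -5 - w)
m = -70 (m = -14*5 = -70)
d(F, I) = 70 (d(F, I) = -1*(-70) = 70)
d(88, 12) + √(S(-74, -153) + (5146 + U(-38, 102))) = 70 + √((-5 - 1*(-153)) + (5146 - 38)) = 70 + √((-5 + 153) + 5108) = 70 + √(148 + 5108) = 70 + √5256 = 70 + 6*√146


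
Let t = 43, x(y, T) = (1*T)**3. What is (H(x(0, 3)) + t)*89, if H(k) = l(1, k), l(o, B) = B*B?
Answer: 68708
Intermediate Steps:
l(o, B) = B**2
x(y, T) = T**3
H(k) = k**2
(H(x(0, 3)) + t)*89 = ((3**3)**2 + 43)*89 = (27**2 + 43)*89 = (729 + 43)*89 = 772*89 = 68708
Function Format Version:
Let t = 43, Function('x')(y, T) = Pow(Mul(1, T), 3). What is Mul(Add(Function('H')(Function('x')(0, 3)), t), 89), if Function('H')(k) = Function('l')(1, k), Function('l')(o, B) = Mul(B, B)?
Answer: 68708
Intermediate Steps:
Function('l')(o, B) = Pow(B, 2)
Function('x')(y, T) = Pow(T, 3)
Function('H')(k) = Pow(k, 2)
Mul(Add(Function('H')(Function('x')(0, 3)), t), 89) = Mul(Add(Pow(Pow(3, 3), 2), 43), 89) = Mul(Add(Pow(27, 2), 43), 89) = Mul(Add(729, 43), 89) = Mul(772, 89) = 68708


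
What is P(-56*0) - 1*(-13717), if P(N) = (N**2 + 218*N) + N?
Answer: 13717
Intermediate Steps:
P(N) = N**2 + 219*N
P(-56*0) - 1*(-13717) = (-56*0)*(219 - 56*0) - 1*(-13717) = 0*(219 + 0) + 13717 = 0*219 + 13717 = 0 + 13717 = 13717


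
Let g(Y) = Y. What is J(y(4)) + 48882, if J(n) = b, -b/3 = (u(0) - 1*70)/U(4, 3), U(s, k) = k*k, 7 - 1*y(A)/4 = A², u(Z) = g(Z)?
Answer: 146716/3 ≈ 48905.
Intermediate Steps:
u(Z) = Z
y(A) = 28 - 4*A²
U(s, k) = k²
b = 70/3 (b = -3*(0 - 1*70)/(3²) = -3*(0 - 70)/9 = -(-210)/9 = -3*(-70/9) = 70/3 ≈ 23.333)
J(n) = 70/3
J(y(4)) + 48882 = 70/3 + 48882 = 146716/3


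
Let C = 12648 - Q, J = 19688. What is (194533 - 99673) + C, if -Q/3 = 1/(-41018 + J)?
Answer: 764381879/7110 ≈ 1.0751e+5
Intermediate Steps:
Q = 1/7110 (Q = -3/(-41018 + 19688) = -3/(-21330) = -3*(-1/21330) = 1/7110 ≈ 0.00014065)
C = 89927279/7110 (C = 12648 - 1*1/7110 = 12648 - 1/7110 = 89927279/7110 ≈ 12648.)
(194533 - 99673) + C = (194533 - 99673) + 89927279/7110 = 94860 + 89927279/7110 = 764381879/7110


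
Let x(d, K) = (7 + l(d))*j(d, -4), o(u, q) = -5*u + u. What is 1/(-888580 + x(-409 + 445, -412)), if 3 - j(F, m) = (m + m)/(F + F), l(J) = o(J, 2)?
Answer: -9/8001056 ≈ -1.1249e-6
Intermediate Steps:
o(u, q) = -4*u
l(J) = -4*J
j(F, m) = 3 - m/F (j(F, m) = 3 - (m + m)/(F + F) = 3 - 2*m/(2*F) = 3 - 2*m*1/(2*F) = 3 - m/F)
x(d, K) = (3 + 4/d)*(7 - 4*d) (x(d, K) = (7 - 4*d)*(3 - 1*(-4)/d) = (7 - 4*d)*(3 + 4/d) = (3 + 4/d)*(7 - 4*d))
1/(-888580 + x(-409 + 445, -412)) = 1/(-888580 + (5 - 12*(-409 + 445) + 28/(-409 + 445))) = 1/(-888580 + (5 - 12*36 + 28/36)) = 1/(-888580 + (5 - 432 + 28*(1/36))) = 1/(-888580 + (5 - 432 + 7/9)) = 1/(-888580 - 3836/9) = 1/(-8001056/9) = -9/8001056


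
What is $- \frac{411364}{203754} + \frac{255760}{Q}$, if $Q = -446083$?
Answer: $- \frac{117807305126}{45445597791} \approx -2.5923$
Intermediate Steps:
$- \frac{411364}{203754} + \frac{255760}{Q} = - \frac{411364}{203754} + \frac{255760}{-446083} = \left(-411364\right) \frac{1}{203754} + 255760 \left(- \frac{1}{446083}\right) = - \frac{205682}{101877} - \frac{255760}{446083} = - \frac{117807305126}{45445597791}$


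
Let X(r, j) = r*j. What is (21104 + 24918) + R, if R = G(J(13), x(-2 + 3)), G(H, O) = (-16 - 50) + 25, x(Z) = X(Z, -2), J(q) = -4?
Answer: 45981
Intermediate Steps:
X(r, j) = j*r
x(Z) = -2*Z
G(H, O) = -41 (G(H, O) = -66 + 25 = -41)
R = -41
(21104 + 24918) + R = (21104 + 24918) - 41 = 46022 - 41 = 45981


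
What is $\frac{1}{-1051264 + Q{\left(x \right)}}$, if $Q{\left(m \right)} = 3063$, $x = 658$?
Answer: $- \frac{1}{1048201} \approx -9.5402 \cdot 10^{-7}$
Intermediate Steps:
$\frac{1}{-1051264 + Q{\left(x \right)}} = \frac{1}{-1051264 + 3063} = \frac{1}{-1048201} = - \frac{1}{1048201}$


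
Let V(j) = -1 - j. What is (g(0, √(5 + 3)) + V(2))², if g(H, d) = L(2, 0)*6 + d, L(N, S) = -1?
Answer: 89 - 36*√2 ≈ 38.088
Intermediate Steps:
g(H, d) = -6 + d (g(H, d) = -1*6 + d = -6 + d)
(g(0, √(5 + 3)) + V(2))² = ((-6 + √(5 + 3)) + (-1 - 1*2))² = ((-6 + √8) + (-1 - 2))² = ((-6 + 2*√2) - 3)² = (-9 + 2*√2)²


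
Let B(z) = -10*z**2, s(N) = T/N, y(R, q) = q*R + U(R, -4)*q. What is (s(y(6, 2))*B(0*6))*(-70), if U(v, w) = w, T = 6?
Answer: 0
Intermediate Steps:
y(R, q) = -4*q + R*q (y(R, q) = q*R - 4*q = R*q - 4*q = -4*q + R*q)
s(N) = 6/N
(s(y(6, 2))*B(0*6))*(-70) = ((6/((2*(-4 + 6))))*(-10*(0*6)**2))*(-70) = ((6/((2*2)))*(-10*0**2))*(-70) = ((6/4)*(-10*0))*(-70) = ((6*(1/4))*0)*(-70) = ((3/2)*0)*(-70) = 0*(-70) = 0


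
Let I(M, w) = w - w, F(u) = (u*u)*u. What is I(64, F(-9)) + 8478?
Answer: 8478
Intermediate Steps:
F(u) = u³ (F(u) = u²*u = u³)
I(M, w) = 0
I(64, F(-9)) + 8478 = 0 + 8478 = 8478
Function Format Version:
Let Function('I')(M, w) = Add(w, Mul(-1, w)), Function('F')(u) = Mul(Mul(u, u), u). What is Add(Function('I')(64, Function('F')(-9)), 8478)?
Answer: 8478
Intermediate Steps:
Function('F')(u) = Pow(u, 3) (Function('F')(u) = Mul(Pow(u, 2), u) = Pow(u, 3))
Function('I')(M, w) = 0
Add(Function('I')(64, Function('F')(-9)), 8478) = Add(0, 8478) = 8478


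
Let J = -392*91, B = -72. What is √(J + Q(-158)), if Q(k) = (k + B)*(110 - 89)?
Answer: I*√40502 ≈ 201.25*I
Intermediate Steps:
Q(k) = -1512 + 21*k (Q(k) = (k - 72)*(110 - 89) = (-72 + k)*21 = -1512 + 21*k)
J = -35672
√(J + Q(-158)) = √(-35672 + (-1512 + 21*(-158))) = √(-35672 + (-1512 - 3318)) = √(-35672 - 4830) = √(-40502) = I*√40502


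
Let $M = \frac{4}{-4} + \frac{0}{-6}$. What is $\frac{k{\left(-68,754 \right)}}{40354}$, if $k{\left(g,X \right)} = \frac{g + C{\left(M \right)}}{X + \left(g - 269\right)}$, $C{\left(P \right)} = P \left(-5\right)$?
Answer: $- \frac{21}{5609206} \approx -3.7438 \cdot 10^{-6}$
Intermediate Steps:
$M = -1$ ($M = 4 \left(- \frac{1}{4}\right) + 0 \left(- \frac{1}{6}\right) = -1 + 0 = -1$)
$C{\left(P \right)} = - 5 P$
$k{\left(g,X \right)} = \frac{5 + g}{-269 + X + g}$ ($k{\left(g,X \right)} = \frac{g - -5}{X + \left(g - 269\right)} = \frac{g + 5}{X + \left(g - 269\right)} = \frac{5 + g}{X + \left(-269 + g\right)} = \frac{5 + g}{-269 + X + g}$)
$\frac{k{\left(-68,754 \right)}}{40354} = \frac{\frac{1}{-269 + 754 - 68} \left(5 - 68\right)}{40354} = \frac{1}{417} \left(-63\right) \frac{1}{40354} = \left(- \frac{21}{139}\right) \frac{1}{40354} = - \frac{21}{5609206}$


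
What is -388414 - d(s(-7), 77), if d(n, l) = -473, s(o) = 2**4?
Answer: -387941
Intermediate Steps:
s(o) = 16
-388414 - d(s(-7), 77) = -388414 - 1*(-473) = -388414 + 473 = -387941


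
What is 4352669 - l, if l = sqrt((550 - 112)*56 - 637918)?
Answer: 4352669 - I*sqrt(613390) ≈ 4.3527e+6 - 783.19*I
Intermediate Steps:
l = I*sqrt(613390) (l = sqrt(438*56 - 637918) = sqrt(24528 - 637918) = sqrt(-613390) = I*sqrt(613390) ≈ 783.19*I)
4352669 - l = 4352669 - I*sqrt(613390)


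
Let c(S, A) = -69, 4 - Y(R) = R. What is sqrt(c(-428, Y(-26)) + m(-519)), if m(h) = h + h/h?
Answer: I*sqrt(587) ≈ 24.228*I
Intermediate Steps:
Y(R) = 4 - R
m(h) = 1 + h (m(h) = h + 1 = 1 + h)
sqrt(c(-428, Y(-26)) + m(-519)) = sqrt(-69 + (1 - 519)) = sqrt(-69 - 518) = sqrt(-587) = I*sqrt(587)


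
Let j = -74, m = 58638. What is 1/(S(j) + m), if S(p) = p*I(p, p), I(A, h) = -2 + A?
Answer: 1/64262 ≈ 1.5561e-5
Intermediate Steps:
S(p) = p*(-2 + p)
1/(S(j) + m) = 1/(-74*(-2 - 74) + 58638) = 1/(-74*(-76) + 58638) = 1/(5624 + 58638) = 1/64262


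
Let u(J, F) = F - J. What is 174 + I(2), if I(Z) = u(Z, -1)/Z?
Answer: 345/2 ≈ 172.50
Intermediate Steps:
I(Z) = (-1 - Z)/Z
174 + I(2) = 174 + (-1 - 1*2)/2 = 174 + (-1 - 2)/2 = 174 + (½)*(-3) = 174 - 3/2 = 345/2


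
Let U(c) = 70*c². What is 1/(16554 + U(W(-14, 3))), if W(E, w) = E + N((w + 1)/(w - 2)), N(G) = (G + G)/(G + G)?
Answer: 1/28384 ≈ 3.5231e-5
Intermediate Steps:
N(G) = 1 (N(G) = (2*G)/((2*G)) = (2*G)*(1/(2*G)) = 1)
W(E, w) = 1 + E (W(E, w) = E + 1 = 1 + E)
1/(16554 + U(W(-14, 3))) = 1/(16554 + 70*(1 - 14)²) = 1/(16554 + 70*(-13)²) = 1/(16554 + 70*169) = 1/(16554 + 11830) = 1/28384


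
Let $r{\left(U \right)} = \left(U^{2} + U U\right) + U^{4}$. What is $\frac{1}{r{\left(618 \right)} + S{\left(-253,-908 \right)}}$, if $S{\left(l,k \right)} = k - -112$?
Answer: $\frac{1}{145866704828} \approx 6.8556 \cdot 10^{-12}$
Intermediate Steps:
$S{\left(l,k \right)} = 112 + k$ ($S{\left(l,k \right)} = k + 112 = 112 + k$)
$r{\left(U \right)} = U^{4} + 2 U^{2}$ ($r{\left(U \right)} = \left(U^{2} + U^{2}\right) + U^{4} = 2 U^{2} + U^{4} = U^{4} + 2 U^{2}$)
$\frac{1}{r{\left(618 \right)} + S{\left(-253,-908 \right)}} = \frac{1}{618^{2} \left(2 + 618^{2}\right) + \left(112 - 908\right)} = \frac{1}{381924 \left(2 + 381924\right) - 796} = \frac{1}{381924 \cdot 381926 - 796} = \frac{1}{145866705624 - 796} = \frac{1}{145866704828}$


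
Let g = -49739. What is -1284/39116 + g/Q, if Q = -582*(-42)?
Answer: -70606315/34148268 ≈ -2.0676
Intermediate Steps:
Q = 24444
-1284/39116 + g/Q = -1284/39116 - 49739/24444 = -1284*1/39116 - 49739*1/24444 = -321/9779 - 49739/24444 = -70606315/34148268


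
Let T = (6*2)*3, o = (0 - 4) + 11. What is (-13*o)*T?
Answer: -3276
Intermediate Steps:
o = 7 (o = -4 + 11 = 7)
T = 36 (T = 12*3 = 36)
(-13*o)*T = -13*7*36 = -91*36 = -3276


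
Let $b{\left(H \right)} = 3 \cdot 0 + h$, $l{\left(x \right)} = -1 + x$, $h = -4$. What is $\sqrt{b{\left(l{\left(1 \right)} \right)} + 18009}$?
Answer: $\sqrt{18005} \approx 134.18$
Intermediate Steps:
$b{\left(H \right)} = -4$ ($b{\left(H \right)} = 3 \cdot 0 - 4 = 0 - 4 = -4$)
$\sqrt{b{\left(l{\left(1 \right)} \right)} + 18009} = \sqrt{-4 + 18009} = \sqrt{18005}$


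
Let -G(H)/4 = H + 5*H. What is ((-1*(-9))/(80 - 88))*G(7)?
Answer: 189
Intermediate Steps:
G(H) = -24*H (G(H) = -4*(H + 5*H) = -24*H)
((-1*(-9))/(80 - 88))*G(7) = ((-1*(-9))/(80 - 88))*(-24*7) = (9/(-8))*(-168) = -1/8*9*(-168) = -9/8*(-168) = 189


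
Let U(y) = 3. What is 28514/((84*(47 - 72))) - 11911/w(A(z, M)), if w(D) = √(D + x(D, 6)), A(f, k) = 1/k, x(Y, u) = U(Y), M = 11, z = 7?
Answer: -14257/1050 - 11911*√374/34 ≈ -6788.5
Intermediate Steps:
x(Y, u) = 3
w(D) = √(3 + D) (w(D) = √(D + 3) = √(3 + D))
28514/((84*(47 - 72))) - 11911/w(A(z, M)) = 28514/((84*(47 - 72))) - 11911/√(3 + 1/11) = 28514/((84*(-25))) - 11911/√(3 + 1/11) = 28514/(-2100) - 11911*√374/34 = 28514*(-1/2100) - 11911*√374/34 = -14257/1050 - 11911*√374/34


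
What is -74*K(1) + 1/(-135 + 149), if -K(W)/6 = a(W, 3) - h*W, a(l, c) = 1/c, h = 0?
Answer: 2073/14 ≈ 148.07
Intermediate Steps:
K(W) = -2 (K(W) = -6*(1/3 - 0*W) = -6*(⅓ - 1*0) = -6*(⅓ + 0) = -6*⅓ = -2)
-74*K(1) + 1/(-135 + 149) = -74*(-2) + 1/(-135 + 149) = 148 + 1/14 = 2073/14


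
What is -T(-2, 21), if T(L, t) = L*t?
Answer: 42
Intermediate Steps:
-T(-2, 21) = -(-2)*21 = -1*(-42) = 42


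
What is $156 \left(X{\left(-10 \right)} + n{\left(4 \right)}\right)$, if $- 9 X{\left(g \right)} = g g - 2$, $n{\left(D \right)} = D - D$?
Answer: $- \frac{5096}{3} \approx -1698.7$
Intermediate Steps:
$n{\left(D \right)} = 0$
$X{\left(g \right)} = \frac{2}{9} - \frac{g^{2}}{9}$ ($X{\left(g \right)} = - \frac{g g - 2}{9} = - \frac{g^{2} - 2}{9} = - \frac{-2 + g^{2}}{9} = \frac{2}{9} - \frac{g^{2}}{9}$)
$156 \left(X{\left(-10 \right)} + n{\left(4 \right)}\right) = 156 \left(\left(\frac{2}{9} - \frac{\left(-10\right)^{2}}{9}\right) + 0\right) = 156 \left(\left(\frac{2}{9} - \frac{100}{9}\right) + 0\right) = 156 \left(- \frac{98}{9} + 0\right) = 156 \left(- \frac{98}{9}\right) = - \frac{5096}{3}$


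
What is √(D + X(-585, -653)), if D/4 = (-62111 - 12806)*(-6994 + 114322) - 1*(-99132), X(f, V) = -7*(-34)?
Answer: I*√32162370338 ≈ 1.7934e+5*I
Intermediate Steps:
X(f, V) = 238
D = -32162370576 (D = 4*((-62111 - 12806)*(-6994 + 114322) - 1*(-99132)) = 4*(-74917*107328 + 99132) = 4*(-8040691776 + 99132) = 4*(-8040592644) = -32162370576)
√(D + X(-585, -653)) = √(-32162370576 + 238) = √(-32162370338) = I*√32162370338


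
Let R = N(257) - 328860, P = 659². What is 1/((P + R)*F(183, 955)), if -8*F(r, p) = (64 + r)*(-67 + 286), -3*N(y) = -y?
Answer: -1/713396515 ≈ -1.4017e-9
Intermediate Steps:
N(y) = y/3 (N(y) = -(-1)*y/3 = y/3)
F(r, p) = -1752 - 219*r/8 (F(r, p) = -(64 + r)*(-67 + 286)/8 = -(64 + r)*219/8 = -(14016 + 219*r)/8 = -1752 - 219*r/8)
P = 434281
R = -986323/3 (R = (⅓)*257 - 328860 = 257/3 - 328860 = -986323/3 ≈ -3.2877e+5)
1/((P + R)*F(183, 955)) = 1/((434281 - 986323/3)*(-1752 - 219/8*183)) = 1/((316520/3)*(-1752 - 40077/8)) = 3/(316520*(-54093/8)) = (3/316520)*(-8/54093) = -1/713396515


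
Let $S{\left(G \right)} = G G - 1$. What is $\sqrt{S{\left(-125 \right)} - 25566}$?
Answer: $i \sqrt{9942} \approx 99.71 i$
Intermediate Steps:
$S{\left(G \right)} = -1 + G^{2}$ ($S{\left(G \right)} = G^{2} - 1 = -1 + G^{2}$)
$\sqrt{S{\left(-125 \right)} - 25566} = \sqrt{\left(-1 + \left(-125\right)^{2}\right) - 25566} = \sqrt{\left(-1 + 15625\right) - 25566} = \sqrt{15624 - 25566} = \sqrt{-9942} = i \sqrt{9942}$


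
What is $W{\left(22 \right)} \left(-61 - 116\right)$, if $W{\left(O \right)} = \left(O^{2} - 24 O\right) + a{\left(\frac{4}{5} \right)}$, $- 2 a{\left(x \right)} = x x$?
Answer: $\frac{196116}{25} \approx 7844.6$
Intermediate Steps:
$a{\left(x \right)} = - \frac{x^{2}}{2}$ ($a{\left(x \right)} = - \frac{x x}{2} = - \frac{x^{2}}{2}$)
$W{\left(O \right)} = - \frac{8}{25} + O^{2} - 24 O$ ($W{\left(O \right)} = \left(O^{2} - 24 O\right) - \frac{\left(\frac{4}{5}\right)^{2}}{2} = \left(O^{2} - 24 O\right) - \frac{8}{25} = - \frac{8}{25} + O^{2} - 24 O$)
$W{\left(22 \right)} \left(-61 - 116\right) = \left(- \frac{8}{25} + 22^{2} - 528\right) \left(-61 - 116\right) = \left(- \frac{8}{25} + 484 - 528\right) \left(-177\right) = \left(- \frac{1108}{25}\right) \left(-177\right) = \frac{196116}{25}$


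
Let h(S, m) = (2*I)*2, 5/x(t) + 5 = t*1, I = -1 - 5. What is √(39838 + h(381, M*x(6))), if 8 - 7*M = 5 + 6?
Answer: √39814 ≈ 199.53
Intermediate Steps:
M = -3/7 (M = 8/7 - (5 + 6)/7 = 8/7 - ⅐*11 = 8/7 - 11/7 = -3/7 ≈ -0.42857)
I = -6
x(t) = 5/(-5 + t) (x(t) = 5/(-5 + t*1) = 5/(-5 + t))
h(S, m) = -24 (h(S, m) = (2*(-6))*2 = -12*2 = -24)
√(39838 + h(381, M*x(6))) = √(39838 - 24) = √39814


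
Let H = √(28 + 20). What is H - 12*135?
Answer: -1620 + 4*√3 ≈ -1613.1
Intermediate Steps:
H = 4*√3 (H = √48 = 4*√3 ≈ 6.9282)
H - 12*135 = 4*√3 - 12*135 = 4*√3 - 1620 = -1620 + 4*√3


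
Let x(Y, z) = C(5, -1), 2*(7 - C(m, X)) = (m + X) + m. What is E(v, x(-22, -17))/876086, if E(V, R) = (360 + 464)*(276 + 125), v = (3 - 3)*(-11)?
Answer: 165212/438043 ≈ 0.37716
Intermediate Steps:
v = 0 (v = 0*(-11) = 0)
C(m, X) = 7 - m - X/2 (C(m, X) = 7 - ((m + X) + m)/2 = 7 - ((X + m) + m)/2 = 7 - (X + 2*m)/2 = 7 + (-m - X/2) = 7 - m - X/2)
x(Y, z) = 5/2 (x(Y, z) = 7 - 1*5 - 1/2*(-1) = 7 - 5 + 1/2 = 5/2)
E(V, R) = 330424 (E(V, R) = 824*401 = 330424)
E(v, x(-22, -17))/876086 = 330424/876086 = 330424*(1/876086) = 165212/438043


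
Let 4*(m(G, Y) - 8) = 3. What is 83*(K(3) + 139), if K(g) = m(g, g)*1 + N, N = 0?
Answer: 49053/4 ≈ 12263.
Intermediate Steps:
m(G, Y) = 35/4 (m(G, Y) = 8 + (1/4)*3 = 8 + 3/4 = 35/4)
K(g) = 35/4 (K(g) = (35/4)*1 + 0 = 35/4 + 0 = 35/4)
83*(K(3) + 139) = 83*(35/4 + 139) = 83*(591/4) = 49053/4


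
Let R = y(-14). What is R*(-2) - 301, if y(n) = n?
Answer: -273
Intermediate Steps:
R = -14
R*(-2) - 301 = -14*(-2) - 301 = 28 - 301 = -273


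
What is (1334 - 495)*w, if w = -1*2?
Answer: -1678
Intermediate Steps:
w = -2
(1334 - 495)*w = (1334 - 495)*(-2) = 839*(-2) = -1678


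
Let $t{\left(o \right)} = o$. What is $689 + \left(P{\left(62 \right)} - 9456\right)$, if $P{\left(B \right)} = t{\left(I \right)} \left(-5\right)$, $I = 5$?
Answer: $-8792$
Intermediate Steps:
$P{\left(B \right)} = -25$ ($P{\left(B \right)} = 5 \left(-5\right) = -25$)
$689 + \left(P{\left(62 \right)} - 9456\right) = 689 - 9481 = -8792$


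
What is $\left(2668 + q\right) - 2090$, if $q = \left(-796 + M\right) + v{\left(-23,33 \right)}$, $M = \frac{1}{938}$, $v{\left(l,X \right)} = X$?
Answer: $- \frac{173529}{938} \approx -185.0$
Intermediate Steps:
$M = \frac{1}{938} \approx 0.0010661$
$q = - \frac{715693}{938}$ ($q = \left(-796 + \frac{1}{938}\right) + 33 = - \frac{746647}{938} + 33 = - \frac{715693}{938} \approx -763.0$)
$\left(2668 + q\right) - 2090 = \left(2668 - \frac{715693}{938}\right) - 2090 = \frac{1786891}{938} - 2090 = - \frac{173529}{938}$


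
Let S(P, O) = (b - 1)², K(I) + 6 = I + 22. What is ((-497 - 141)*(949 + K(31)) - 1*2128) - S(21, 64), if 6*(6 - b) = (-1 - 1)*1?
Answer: -5738440/9 ≈ -6.3760e+5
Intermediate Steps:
b = 19/3 (b = 6 - (-1 - 1)/6 = 6 - (-1)/3 = 6 - ⅙*(-2) = 6 + ⅓ = 19/3 ≈ 6.3333)
K(I) = 16 + I (K(I) = -6 + (I + 22) = -6 + (22 + I) = 16 + I)
S(P, O) = 256/9 (S(P, O) = (19/3 - 1)² = (16/3)² = 256/9)
((-497 - 141)*(949 + K(31)) - 1*2128) - S(21, 64) = ((-497 - 141)*(949 + (16 + 31)) - 1*2128) - 1*256/9 = (-638*(949 + 47) - 2128) - 256/9 = (-638*996 - 2128) - 256/9 = (-635448 - 2128) - 256/9 = -637576 - 256/9 = -5738440/9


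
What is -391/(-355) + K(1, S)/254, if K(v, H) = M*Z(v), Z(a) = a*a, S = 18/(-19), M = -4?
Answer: 48947/45085 ≈ 1.0857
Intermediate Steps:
S = -18/19 (S = 18*(-1/19) = -18/19 ≈ -0.94737)
Z(a) = a²
K(v, H) = -4*v²
-391/(-355) + K(1, S)/254 = -391/(-355) - 4*1²/254 = -391*(-1/355) - 4*1*(1/254) = 391/355 - 4*1/254 = 391/355 - 2/127 = 48947/45085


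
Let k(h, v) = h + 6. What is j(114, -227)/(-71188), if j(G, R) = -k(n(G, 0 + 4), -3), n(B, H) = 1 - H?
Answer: 3/71188 ≈ 4.2142e-5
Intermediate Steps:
k(h, v) = 6 + h
j(G, R) = -3 (j(G, R) = -(6 + (1 - (0 + 4))) = -(6 + (1 - 1*4)) = -(6 + (1 - 4)) = -(6 - 3) = -1*3 = -3)
j(114, -227)/(-71188) = -3/(-71188) = -3*(-1/71188) = 3/71188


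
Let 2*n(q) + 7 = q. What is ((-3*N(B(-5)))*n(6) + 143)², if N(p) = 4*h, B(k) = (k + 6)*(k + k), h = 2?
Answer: 24025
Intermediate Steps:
B(k) = 2*k*(6 + k) (B(k) = (6 + k)*(2*k) = 2*k*(6 + k))
N(p) = 8 (N(p) = 4*2 = 8)
n(q) = -7/2 + q/2
((-3*N(B(-5)))*n(6) + 143)² = ((-3*8)*(-7/2 + (½)*6) + 143)² = (-24*(-7/2 + 3) + 143)² = (-24*(-½) + 143)² = (12 + 143)² = 155² = 24025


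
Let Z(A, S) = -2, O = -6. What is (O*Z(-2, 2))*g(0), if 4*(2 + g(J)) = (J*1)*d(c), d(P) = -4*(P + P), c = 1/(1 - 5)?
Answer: -24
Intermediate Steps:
c = -¼ (c = 1/(-4) = -¼ ≈ -0.25000)
d(P) = -8*P
g(J) = -2 + J/2 (g(J) = -2 + ((J*1)*(-8*(-¼)))/4 = -2 + (J*2)/4 = -2 + (2*J)/4 = -2 + J/2)
(O*Z(-2, 2))*g(0) = (-6*(-2))*(-2 + (½)*0) = 12*(-2 + 0) = 12*(-2) = -24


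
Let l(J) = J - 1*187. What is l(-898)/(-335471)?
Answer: 1085/335471 ≈ 0.0032343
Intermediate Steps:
l(J) = -187 + J (l(J) = J - 187 = -187 + J)
l(-898)/(-335471) = (-187 - 898)/(-335471) = -1085*(-1/335471) = 1085/335471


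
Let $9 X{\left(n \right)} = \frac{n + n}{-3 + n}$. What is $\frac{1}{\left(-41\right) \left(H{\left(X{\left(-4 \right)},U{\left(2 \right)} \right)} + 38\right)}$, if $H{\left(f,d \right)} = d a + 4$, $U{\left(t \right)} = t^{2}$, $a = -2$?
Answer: $- \frac{1}{1394} \approx -0.00071736$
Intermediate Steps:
$X{\left(n \right)} = \frac{2 n}{9 \left(-3 + n\right)}$ ($X{\left(n \right)} = \frac{\left(n + n\right) \frac{1}{-3 + n}}{9} = \frac{2 n \frac{1}{-3 + n}}{9} = \frac{2 n}{9 \left(-3 + n\right)}$)
$H{\left(f,d \right)} = 4 - 2 d$ ($H{\left(f,d \right)} = d \left(-2\right) + 4 = - 2 d + 4 = 4 - 2 d$)
$\frac{1}{\left(-41\right) \left(H{\left(X{\left(-4 \right)},U{\left(2 \right)} \right)} + 38\right)} = \frac{1}{\left(-41\right) \left(\left(4 - 2 \cdot 2^{2}\right) + 38\right)} = \frac{1}{\left(-41\right) \left(\left(4 - 8\right) + 38\right)} = \frac{1}{\left(-41\right) \left(-4 + 38\right)} = \frac{1}{\left(-41\right) 34} = \frac{1}{-1394} = - \frac{1}{1394}$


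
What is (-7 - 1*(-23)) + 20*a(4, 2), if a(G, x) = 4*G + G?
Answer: 416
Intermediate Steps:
a(G, x) = 5*G
(-7 - 1*(-23)) + 20*a(4, 2) = (-7 - 1*(-23)) + 20*(5*4) = (-7 + 23) + 20*20 = 16 + 400 = 416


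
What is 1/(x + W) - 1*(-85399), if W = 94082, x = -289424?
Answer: 16682011457/195342 ≈ 85399.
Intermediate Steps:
1/(x + W) - 1*(-85399) = 1/(-289424 + 94082) - 1*(-85399) = 1/(-195342) + 85399 = -1/195342 + 85399 = 16682011457/195342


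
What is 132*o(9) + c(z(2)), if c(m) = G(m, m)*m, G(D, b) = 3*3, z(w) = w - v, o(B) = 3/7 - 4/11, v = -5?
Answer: 501/7 ≈ 71.571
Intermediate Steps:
o(B) = 5/77 (o(B) = 3*(1/7) - 4*1/11 = 3/7 - 4/11 = 5/77)
z(w) = 5 + w (z(w) = w - 1*(-5) = w + 5 = 5 + w)
G(D, b) = 9
c(m) = 9*m
132*o(9) + c(z(2)) = 132*(5/77) + 9*(5 + 2) = 60/7 + 9*7 = 60/7 + 63 = 501/7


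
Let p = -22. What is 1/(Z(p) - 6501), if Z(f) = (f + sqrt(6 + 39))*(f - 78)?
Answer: -4301/18048601 + 300*sqrt(5)/18048601 ≈ -0.00020113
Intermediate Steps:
Z(f) = (-78 + f)*(f + 3*sqrt(5)) (Z(f) = (f + sqrt(45))*(-78 + f) = (f + 3*sqrt(5))*(-78 + f) = (-78 + f)*(f + 3*sqrt(5)))
1/(Z(p) - 6501) = 1/(((-22)**2 - 234*sqrt(5) - 78*(-22) + 3*(-22)*sqrt(5)) - 6501) = 1/((484 - 234*sqrt(5) + 1716 - 66*sqrt(5)) - 6501) = 1/((2200 - 300*sqrt(5)) - 6501) = 1/(-4301 - 300*sqrt(5))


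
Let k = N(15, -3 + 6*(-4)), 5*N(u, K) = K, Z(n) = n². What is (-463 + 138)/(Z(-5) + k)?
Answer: -1625/98 ≈ -16.582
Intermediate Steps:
N(u, K) = K/5
k = -27/5 (k = (-3 + 6*(-4))/5 = (-3 - 24)/5 = (⅕)*(-27) = -27/5 ≈ -5.4000)
(-463 + 138)/(Z(-5) + k) = (-463 + 138)/((-5)² - 27/5) = -325/(25 - 27/5) = -325/98/5 = -325*5/98 = -1625/98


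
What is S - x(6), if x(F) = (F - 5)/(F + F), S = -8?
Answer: -97/12 ≈ -8.0833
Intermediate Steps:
x(F) = (-5 + F)/(2*F) (x(F) = (-5 + F)/((2*F)) = (-5 + F)*(1/(2*F)) = (-5 + F)/(2*F))
S - x(6) = -8 - (-5 + 6)/(2*6) = -8 - 1/(2*6) = -8 - 1*1/12 = -8 - 1/12 = -97/12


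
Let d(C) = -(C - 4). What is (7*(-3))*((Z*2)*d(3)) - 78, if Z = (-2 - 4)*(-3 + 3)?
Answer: -78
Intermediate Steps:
d(C) = 4 - C (d(C) = -(-4 + C) = 4 - C)
Z = 0 (Z = -6*0 = 0)
(7*(-3))*((Z*2)*d(3)) - 78 = (7*(-3))*((0*2)*(4 - 1*3)) - 78 = -0*(4 - 3) - 78 = -0 - 78 = -21*0 - 78 = 0 - 78 = -78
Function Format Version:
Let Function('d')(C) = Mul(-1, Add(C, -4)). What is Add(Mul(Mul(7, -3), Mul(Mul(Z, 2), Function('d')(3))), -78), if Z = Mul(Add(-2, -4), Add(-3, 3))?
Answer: -78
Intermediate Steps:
Function('d')(C) = Add(4, Mul(-1, C)) (Function('d')(C) = Mul(-1, Add(-4, C)) = Add(4, Mul(-1, C)))
Z = 0 (Z = Mul(-6, 0) = 0)
Add(Mul(Mul(7, -3), Mul(Mul(Z, 2), Function('d')(3))), -78) = Add(Mul(Mul(7, -3), Mul(Mul(0, 2), Add(4, Mul(-1, 3)))), -78) = Add(Mul(-21, Mul(0, Add(4, -3))), -78) = Add(Mul(-21, Mul(0, 1)), -78) = Add(Mul(-21, 0), -78) = Add(0, -78) = -78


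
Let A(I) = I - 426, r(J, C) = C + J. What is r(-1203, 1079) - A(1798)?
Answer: -1496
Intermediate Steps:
A(I) = -426 + I
r(-1203, 1079) - A(1798) = (1079 - 1203) - (-426 + 1798) = -124 - 1*1372 = -124 - 1372 = -1496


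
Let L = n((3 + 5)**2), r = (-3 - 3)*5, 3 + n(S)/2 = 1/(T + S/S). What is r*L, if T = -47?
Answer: 4170/23 ≈ 181.30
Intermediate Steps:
n(S) = -139/23 (n(S) = -6 + 2/(-47 + S/S) = -6 + 2/(-47 + 1) = -6 + 2/(-46) = -6 + 2*(-1/46) = -6 - 1/23 = -139/23)
r = -30 (r = -6*5 = -30)
L = -139/23 ≈ -6.0435
r*L = -30*(-139/23) = 4170/23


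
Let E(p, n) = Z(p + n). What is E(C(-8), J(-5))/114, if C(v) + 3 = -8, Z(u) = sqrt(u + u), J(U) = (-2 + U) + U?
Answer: I*sqrt(46)/114 ≈ 0.059494*I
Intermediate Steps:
J(U) = -2 + 2*U
Z(u) = sqrt(2)*sqrt(u) (Z(u) = sqrt(2*u) = sqrt(2)*sqrt(u))
C(v) = -11 (C(v) = -3 - 8 = -11)
E(p, n) = sqrt(2)*sqrt(n + p) (E(p, n) = sqrt(2)*sqrt(p + n) = sqrt(2)*sqrt(n + p))
E(C(-8), J(-5))/114 = sqrt(2*(-2 + 2*(-5)) + 2*(-11))/114 = sqrt(2*(-2 - 10) - 22)*(1/114) = sqrt(2*(-12) - 22)*(1/114) = sqrt(-24 - 22)*(1/114) = sqrt(-46)*(1/114) = (I*sqrt(46))*(1/114) = I*sqrt(46)/114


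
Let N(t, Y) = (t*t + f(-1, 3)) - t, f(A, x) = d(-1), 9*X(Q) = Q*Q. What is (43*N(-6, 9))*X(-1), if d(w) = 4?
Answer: 1978/9 ≈ 219.78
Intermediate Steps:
X(Q) = Q²/9 (X(Q) = (Q*Q)/9 = Q²/9)
f(A, x) = 4
N(t, Y) = 4 + t² - t (N(t, Y) = (t*t + 4) - t = (t² + 4) - t = (4 + t²) - t = 4 + t² - t)
(43*N(-6, 9))*X(-1) = (43*(4 + (-6)² - 1*(-6)))*((⅑)*(-1)²) = (43*(4 + 36 + 6))*((⅑)*1) = (43*46)*(⅑) = 1978*(⅑) = 1978/9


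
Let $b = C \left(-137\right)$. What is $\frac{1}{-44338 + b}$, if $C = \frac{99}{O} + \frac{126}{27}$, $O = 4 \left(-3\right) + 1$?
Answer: $- \frac{3}{131233} \approx -2.286 \cdot 10^{-5}$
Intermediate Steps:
$O = -11$ ($O = -12 + 1 = -11$)
$C = - \frac{13}{3}$ ($C = \frac{99}{-11} + \frac{126}{27} = 99 \left(- \frac{1}{11}\right) + 126 \cdot \frac{1}{27} = -9 + \frac{14}{3} = - \frac{13}{3} \approx -4.3333$)
$b = \frac{1781}{3}$ ($b = \left(- \frac{13}{3}\right) \left(-137\right) = \frac{1781}{3} \approx 593.67$)
$\frac{1}{-44338 + b} = \frac{1}{-44338 + \frac{1781}{3}} = \frac{1}{- \frac{131233}{3}} = - \frac{3}{131233}$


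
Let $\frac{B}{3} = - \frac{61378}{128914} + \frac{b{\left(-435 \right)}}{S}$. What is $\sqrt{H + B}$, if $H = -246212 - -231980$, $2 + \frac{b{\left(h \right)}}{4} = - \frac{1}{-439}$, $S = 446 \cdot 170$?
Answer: $\frac{21 i \sqrt{9285124566065956997772630}}{536362488965} \approx 119.3 i$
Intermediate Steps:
$S = 75820$
$b{\left(h \right)} = - \frac{3508}{439}$ ($b{\left(h \right)} = -8 + 4 \left(- \frac{1}{-439}\right) = -8 + 4 \left(\left(-1\right) \left(- \frac{1}{439}\right)\right) = -8 + 4 \cdot \frac{1}{439} = -8 + \frac{4}{439} = - \frac{3508}{439}$)
$H = -14232$ ($H = -246212 + 231980 = -14232$)
$B = - \frac{766281649782}{536362488965}$ ($B = 3 \left(- \frac{61378}{128914} - \frac{3508}{439 \cdot 75820}\right) = 3 \left(\left(-61378\right) \frac{1}{128914} - \frac{877}{8321245}\right) = 3 \left(- \frac{30689}{64457} - \frac{877}{8321245}\right) = 3 \left(- \frac{255427216594}{536362488965}\right) = - \frac{766281649782}{536362488965} \approx -1.4287$)
$\sqrt{H + B} = \sqrt{-14232 - \frac{766281649782}{536362488965}} = \sqrt{- \frac{7634277224599662}{536362488965}} = \frac{21 i \sqrt{9285124566065956997772630}}{536362488965}$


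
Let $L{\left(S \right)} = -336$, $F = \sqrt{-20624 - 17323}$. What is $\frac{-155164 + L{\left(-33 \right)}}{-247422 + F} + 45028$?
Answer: $\frac{131264207174708}{2915127811} + \frac{155500 i \sqrt{37947}}{61217684031} \approx 45029.0 + 0.00049481 i$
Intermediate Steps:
$F = i \sqrt{37947}$ ($F = \sqrt{-37947} = i \sqrt{37947} \approx 194.8 i$)
$\frac{-155164 + L{\left(-33 \right)}}{-247422 + F} + 45028 = \frac{-155164 - 336}{-247422 + i \sqrt{37947}} + 45028 = - \frac{155500}{-247422 + i \sqrt{37947}} + 45028 = 45028 - \frac{155500}{-247422 + i \sqrt{37947}}$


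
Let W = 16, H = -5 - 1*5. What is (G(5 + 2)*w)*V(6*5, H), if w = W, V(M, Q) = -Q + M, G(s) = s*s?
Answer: 31360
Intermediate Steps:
G(s) = s**2
H = -10 (H = -5 - 5 = -10)
V(M, Q) = M - Q
w = 16
(G(5 + 2)*w)*V(6*5, H) = ((5 + 2)**2*16)*(6*5 - 1*(-10)) = (7**2*16)*(30 + 10) = (49*16)*40 = 784*40 = 31360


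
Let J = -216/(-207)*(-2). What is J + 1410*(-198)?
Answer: -6421188/23 ≈ -2.7918e+5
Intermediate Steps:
J = -48/23 (J = -216*(-1/207)*(-2) = (24/23)*(-2) = -48/23 ≈ -2.0870)
J + 1410*(-198) = -48/23 + 1410*(-198) = -48/23 - 279180 = -6421188/23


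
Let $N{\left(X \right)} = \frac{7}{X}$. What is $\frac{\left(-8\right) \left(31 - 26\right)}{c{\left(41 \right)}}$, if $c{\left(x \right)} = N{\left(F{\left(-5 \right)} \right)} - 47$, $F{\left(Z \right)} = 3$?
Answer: $\frac{60}{67} \approx 0.89552$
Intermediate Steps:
$c{\left(x \right)} = - \frac{134}{3}$ ($c{\left(x \right)} = \frac{7}{3} - 47 = - \frac{134}{3}$)
$\frac{\left(-8\right) \left(31 - 26\right)}{c{\left(41 \right)}} = \frac{\left(-8\right) \left(31 - 26\right)}{- \frac{134}{3}} = \left(-8\right) 5 \left(- \frac{3}{134}\right) = \left(-40\right) \left(- \frac{3}{134}\right) = \frac{60}{67}$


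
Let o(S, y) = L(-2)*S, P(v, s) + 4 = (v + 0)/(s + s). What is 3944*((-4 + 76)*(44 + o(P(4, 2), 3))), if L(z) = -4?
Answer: 15902208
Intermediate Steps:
P(v, s) = -4 + v/(2*s) (P(v, s) = -4 + (v + 0)/(s + s) = -4 + v/((2*s)) = -4 + v*(1/(2*s)) = -4 + v/(2*s))
o(S, y) = -4*S
3944*((-4 + 76)*(44 + o(P(4, 2), 3))) = 3944*((-4 + 76)*(44 - 4*(-4 + (1/2)*4/2))) = 3944*(72*(44 - 4*(-4 + (1/2)*4*(1/2)))) = 3944*(72*(44 - 4*(-4 + 1))) = 3944*(72*(44 - 4*(-3))) = 3944*(72*(44 + 12)) = 3944*(72*56) = 3944*4032 = 15902208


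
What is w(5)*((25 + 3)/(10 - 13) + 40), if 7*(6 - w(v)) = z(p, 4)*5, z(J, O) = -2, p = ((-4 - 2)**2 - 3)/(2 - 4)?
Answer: 4784/21 ≈ 227.81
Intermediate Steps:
p = -33/2 (p = ((-6)**2 - 3)/(-2) = (36 - 3)*(-1/2) = 33*(-1/2) = -33/2 ≈ -16.500)
w(v) = 52/7 (w(v) = 6 - (-2)*5/7 = 6 - 1/7*(-10) = 6 + 10/7 = 52/7)
w(5)*((25 + 3)/(10 - 13) + 40) = 52*((25 + 3)/(10 - 13) + 40)/7 = 52*(28/(-3) + 40)/7 = 52*(28*(-1/3) + 40)/7 = 52*(-28/3 + 40)/7 = (52/7)*(92/3) = 4784/21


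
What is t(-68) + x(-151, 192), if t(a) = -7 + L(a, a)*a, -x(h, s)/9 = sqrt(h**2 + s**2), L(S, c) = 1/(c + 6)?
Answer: -183/31 - 9*sqrt(59665) ≈ -2204.3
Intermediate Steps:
L(S, c) = 1/(6 + c)
x(h, s) = -9*sqrt(h**2 + s**2)
t(a) = -7 + a/(6 + a)
t(-68) + x(-151, 192) = 6*(-7 - 1*(-68))/(6 - 68) - 9*sqrt((-151)**2 + 192**2) = 6*(-7 + 68)/(-62) - 9*sqrt(22801 + 36864) = 6*(-1/62)*61 - 9*sqrt(59665) = -183/31 - 9*sqrt(59665)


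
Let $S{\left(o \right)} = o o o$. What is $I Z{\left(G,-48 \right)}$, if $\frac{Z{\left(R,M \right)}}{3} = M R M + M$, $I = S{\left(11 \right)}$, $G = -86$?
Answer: $-791380656$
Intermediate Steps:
$S{\left(o \right)} = o^{3}$ ($S{\left(o \right)} = o^{2} o = o^{3}$)
$I = 1331$ ($I = 11^{3} = 1331$)
$Z{\left(R,M \right)} = 3 M + 3 R M^{2}$ ($Z{\left(R,M \right)} = 3 \left(M R M + M\right) = 3 \left(R M^{2} + M\right) = 3 \left(M + R M^{2}\right) = 3 M + 3 R M^{2}$)
$I Z{\left(G,-48 \right)} = 1331 \cdot 3 \left(-48\right) \left(1 - -4128\right) = 1331 \cdot 3 \left(-48\right) \left(1 + 4128\right) = 1331 \cdot 3 \left(-48\right) 4129 = 1331 \left(-594576\right) = -791380656$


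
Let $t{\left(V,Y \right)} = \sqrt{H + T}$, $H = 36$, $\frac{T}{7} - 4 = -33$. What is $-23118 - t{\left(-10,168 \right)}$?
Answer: $-23118 - i \sqrt{167} \approx -23118.0 - 12.923 i$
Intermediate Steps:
$T = -203$ ($T = 28 + 7 \left(-33\right) = 28 - 231 = -203$)
$t{\left(V,Y \right)} = i \sqrt{167}$ ($t{\left(V,Y \right)} = \sqrt{36 - 203} = \sqrt{-167} = i \sqrt{167}$)
$-23118 - t{\left(-10,168 \right)} = -23118 - i \sqrt{167}$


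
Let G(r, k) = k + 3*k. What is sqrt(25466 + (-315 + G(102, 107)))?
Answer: sqrt(25579) ≈ 159.93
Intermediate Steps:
G(r, k) = 4*k
sqrt(25466 + (-315 + G(102, 107))) = sqrt(25466 + (-315 + 4*107)) = sqrt(25466 + (-315 + 428)) = sqrt(25466 + 113) = sqrt(25579)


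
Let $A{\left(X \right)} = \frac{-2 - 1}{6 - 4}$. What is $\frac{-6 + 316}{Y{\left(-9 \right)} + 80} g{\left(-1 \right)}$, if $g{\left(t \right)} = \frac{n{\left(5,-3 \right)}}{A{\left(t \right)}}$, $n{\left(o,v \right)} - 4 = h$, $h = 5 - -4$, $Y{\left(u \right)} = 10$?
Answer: $- \frac{806}{27} \approx -29.852$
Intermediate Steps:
$A{\left(X \right)} = - \frac{3}{2}$
$h = 9$ ($h = 5 + 4 = 9$)
$n{\left(o,v \right)} = 13$ ($n{\left(o,v \right)} = 4 + 9 = 13$)
$g{\left(t \right)} = - \frac{26}{3}$ ($g{\left(t \right)} = \frac{13}{- \frac{3}{2}} = 13 \left(- \frac{2}{3}\right) = - \frac{26}{3}$)
$\frac{-6 + 316}{Y{\left(-9 \right)} + 80} g{\left(-1 \right)} = \frac{-6 + 316}{10 + 80} \left(- \frac{26}{3}\right) = \frac{310}{90} \left(- \frac{26}{3}\right) = 310 \cdot \frac{1}{90} \left(- \frac{26}{3}\right) = \frac{31}{9} \left(- \frac{26}{3}\right) = - \frac{806}{27}$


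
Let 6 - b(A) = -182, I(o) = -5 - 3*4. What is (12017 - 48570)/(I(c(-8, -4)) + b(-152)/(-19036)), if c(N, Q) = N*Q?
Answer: 173955727/80950 ≈ 2148.9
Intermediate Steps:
I(o) = -17 (I(o) = -5 - 12 = -17)
b(A) = 188 (b(A) = 6 - 1*(-182) = 6 + 182 = 188)
(12017 - 48570)/(I(c(-8, -4)) + b(-152)/(-19036)) = (12017 - 48570)/(-17 + 188/(-19036)) = -36553/(-17 + 188*(-1/19036)) = -36553/(-17 - 47/4759) = -36553/(-80950/4759) = -36553*(-4759/80950) = 173955727/80950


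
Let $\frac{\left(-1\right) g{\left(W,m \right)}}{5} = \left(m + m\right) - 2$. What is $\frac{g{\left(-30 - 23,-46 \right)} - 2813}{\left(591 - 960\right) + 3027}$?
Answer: $- \frac{781}{886} \approx -0.88149$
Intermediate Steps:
$g{\left(W,m \right)} = 10 - 10 m$ ($g{\left(W,m \right)} = - 5 \left(\left(m + m\right) - 2\right) = - 5 \left(2 m - 2\right) = - 5 \left(-2 + 2 m\right) = 10 - 10 m$)
$\frac{g{\left(-30 - 23,-46 \right)} - 2813}{\left(591 - 960\right) + 3027} = \frac{\left(10 - -460\right) - 2813}{\left(591 - 960\right) + 3027} = \frac{\left(10 + 460\right) - 2813}{\left(591 - 960\right) + 3027} = \frac{470 - 2813}{-369 + 3027} = - \frac{2343}{2658} = \left(-2343\right) \frac{1}{2658} = - \frac{781}{886}$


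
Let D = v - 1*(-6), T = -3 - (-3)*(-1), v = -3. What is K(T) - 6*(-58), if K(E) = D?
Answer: 351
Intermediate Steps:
T = -6 (T = -3 - 3*1 = -3 - 3 = -6)
D = 3 (D = -3 - 1*(-6) = -3 + 6 = 3)
K(E) = 3
K(T) - 6*(-58) = 3 - 6*(-58) = 3 + 348 = 351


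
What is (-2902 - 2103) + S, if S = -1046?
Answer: -6051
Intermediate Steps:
(-2902 - 2103) + S = (-2902 - 2103) - 1046 = -5005 - 1046 = -6051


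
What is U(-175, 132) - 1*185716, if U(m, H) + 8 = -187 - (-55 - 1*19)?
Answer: -185837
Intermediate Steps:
U(m, H) = -121 (U(m, H) = -8 + (-187 - (-55 - 1*19)) = -8 + (-187 - (-55 - 19)) = -8 + (-187 - 1*(-74)) = -8 + (-187 + 74) = -8 - 113 = -121)
U(-175, 132) - 1*185716 = -121 - 1*185716 = -121 - 185716 = -185837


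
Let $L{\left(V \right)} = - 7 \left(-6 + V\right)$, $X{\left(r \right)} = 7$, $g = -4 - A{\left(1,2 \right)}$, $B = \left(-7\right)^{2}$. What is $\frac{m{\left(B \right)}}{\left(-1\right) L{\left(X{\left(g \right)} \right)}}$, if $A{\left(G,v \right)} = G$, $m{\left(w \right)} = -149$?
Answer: $- \frac{149}{7} \approx -21.286$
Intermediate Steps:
$B = 49$
$g = -5$ ($g = -4 - 1 = -5$)
$L{\left(V \right)} = 42 - 7 V$
$\frac{m{\left(B \right)}}{\left(-1\right) L{\left(X{\left(g \right)} \right)}} = - \frac{149}{\left(-1\right) \left(42 - 49\right)} = - \frac{149}{\left(-1\right) \left(-7\right)} = - \frac{149}{7}$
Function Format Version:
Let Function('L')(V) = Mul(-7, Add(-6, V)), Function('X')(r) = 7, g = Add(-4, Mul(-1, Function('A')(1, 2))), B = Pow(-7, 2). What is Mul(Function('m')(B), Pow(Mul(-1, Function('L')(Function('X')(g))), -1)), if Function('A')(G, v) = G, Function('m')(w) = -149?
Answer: Rational(-149, 7) ≈ -21.286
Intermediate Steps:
B = 49
g = -5 (g = Add(-4, Mul(-1, 1)) = Add(-4, -1) = -5)
Function('L')(V) = Add(42, Mul(-7, V))
Mul(Function('m')(B), Pow(Mul(-1, Function('L')(Function('X')(g))), -1)) = Mul(-149, Pow(Mul(-1, Add(42, Mul(-7, 7))), -1)) = Mul(-149, Pow(Mul(-1, Add(42, -49)), -1)) = Mul(-149, Pow(Mul(-1, -7), -1)) = Mul(-149, Pow(7, -1)) = Mul(-149, Rational(1, 7)) = Rational(-149, 7)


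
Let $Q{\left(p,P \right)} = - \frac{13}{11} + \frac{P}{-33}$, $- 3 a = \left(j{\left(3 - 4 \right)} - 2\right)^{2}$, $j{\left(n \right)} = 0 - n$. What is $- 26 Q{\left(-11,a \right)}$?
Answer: $\frac{3016}{99} \approx 30.465$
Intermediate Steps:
$j{\left(n \right)} = - n$
$a = - \frac{1}{3}$ ($a = - \frac{\left(- (3 - 4) - 2\right)^{2}}{3} = - \frac{\left(\left(-1\right) \left(-1\right) - 2\right)^{2}}{3} = - \frac{\left(1 - 2\right)^{2}}{3} = - \frac{\left(-1\right)^{2}}{3} = \left(- \frac{1}{3}\right) 1 = - \frac{1}{3} \approx -0.33333$)
$Q{\left(p,P \right)} = - \frac{13}{11} - \frac{P}{33}$ ($Q{\left(p,P \right)} = \left(-13\right) \frac{1}{11} + P \left(- \frac{1}{33}\right) = - \frac{13}{11} - \frac{P}{33}$)
$- 26 Q{\left(-11,a \right)} = - 26 \left(- \frac{13}{11} - - \frac{1}{99}\right) = - 26 \left(- \frac{13}{11} + \frac{1}{99}\right) = \left(-26\right) \left(- \frac{116}{99}\right) = \frac{3016}{99}$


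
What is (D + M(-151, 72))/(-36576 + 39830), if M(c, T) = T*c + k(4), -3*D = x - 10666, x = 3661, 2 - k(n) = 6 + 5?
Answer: -4273/1627 ≈ -2.6263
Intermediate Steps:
k(n) = -9 (k(n) = 2 - (6 + 5) = 2 - 1*11 = 2 - 11 = -9)
D = 2335 (D = -(3661 - 10666)/3 = -1/3*(-7005) = 2335)
M(c, T) = -9 + T*c (M(c, T) = T*c - 9 = -9 + T*c)
(D + M(-151, 72))/(-36576 + 39830) = (2335 + (-9 + 72*(-151)))/(-36576 + 39830) = (2335 + (-9 - 10872))/3254 = (2335 - 10881)*(1/3254) = -8546*1/3254 = -4273/1627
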